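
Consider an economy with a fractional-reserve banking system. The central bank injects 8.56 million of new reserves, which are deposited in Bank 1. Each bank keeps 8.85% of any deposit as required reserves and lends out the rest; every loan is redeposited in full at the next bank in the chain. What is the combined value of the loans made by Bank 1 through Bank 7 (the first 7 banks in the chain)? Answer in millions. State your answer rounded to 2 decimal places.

42.08 million

Bank i lends (1 − rr)^i of the original deposit: Bank 1 lends 8.56·0.9115 ≈ 7.8024, Bank 2 lends 8.56·0.9115² ≈ 7.1119, and so on.
Summing a geometric series: total = 8.56·[0.9115·(1 − 0.9115^7) / (1 − 0.9115)] ≈ 42.0756 million.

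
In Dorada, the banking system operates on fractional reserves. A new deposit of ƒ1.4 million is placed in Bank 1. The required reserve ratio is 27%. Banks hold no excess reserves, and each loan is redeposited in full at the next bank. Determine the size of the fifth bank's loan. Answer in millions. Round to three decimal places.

ƒ0.290 million

Each bank lends a fraction (1 − rr) = 0.7300 of the deposit it receives, so Bank 5 receives 1.4·0.7300^4 and lends 1.4·0.7300^5 ≈ 0.2902 million.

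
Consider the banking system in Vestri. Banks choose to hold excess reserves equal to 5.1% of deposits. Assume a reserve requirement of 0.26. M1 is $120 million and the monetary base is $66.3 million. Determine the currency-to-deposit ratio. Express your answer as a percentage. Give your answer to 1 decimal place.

Using m = M/MB = 120/66.3 ≈ 1.809955. From m = (1 + c)/(c + rr + e), rearranging gives 1 + c = m·(c + rr + e), so c·(1 − m) = m·(rr + e) − 1.
Hence c = [m·(rr + e) − 1]/(1 − m) = [1.809955 × (0.26 + 0.051) − 1] / (1 − 1.809955) ≈ 0.539665.

54.0%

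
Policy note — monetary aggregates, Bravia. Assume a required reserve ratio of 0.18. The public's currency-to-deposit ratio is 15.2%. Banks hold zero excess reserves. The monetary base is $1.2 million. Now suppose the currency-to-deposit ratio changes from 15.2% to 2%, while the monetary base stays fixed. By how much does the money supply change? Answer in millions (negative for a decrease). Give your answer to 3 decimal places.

Initially m₁ = (1 + 0.152) / (0.18 + 0.152) ≈ 3.46988, so M₁ = 3.46988 × 1.2 ≈ 4.1639 million.
After the change m₂ = (1 + 0.02) / (0.18 + 0.02) = 5.1, so M₂ = 5.1 × 1.2 = 6.12 million.
ΔM = M₂ − M₁ = 6.12 − 4.1639 = 1.9561 million.

$1.956 million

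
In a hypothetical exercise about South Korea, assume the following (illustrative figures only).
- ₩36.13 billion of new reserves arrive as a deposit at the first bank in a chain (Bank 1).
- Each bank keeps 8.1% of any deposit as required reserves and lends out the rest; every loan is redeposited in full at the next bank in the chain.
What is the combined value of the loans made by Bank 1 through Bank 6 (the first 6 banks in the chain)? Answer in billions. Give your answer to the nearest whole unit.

₩163 billion

Bank i lends (1 − rr)^i of the original deposit: Bank 1 lends 36.13·0.9190 ≈ 33.2035, Bank 2 lends 36.13·0.9190² ≈ 30.5140, and so on.
Summing a geometric series: total = 36.13·[0.9190·(1 − 0.9190^6) / (1 − 0.9190)] ≈ 162.9793 billion.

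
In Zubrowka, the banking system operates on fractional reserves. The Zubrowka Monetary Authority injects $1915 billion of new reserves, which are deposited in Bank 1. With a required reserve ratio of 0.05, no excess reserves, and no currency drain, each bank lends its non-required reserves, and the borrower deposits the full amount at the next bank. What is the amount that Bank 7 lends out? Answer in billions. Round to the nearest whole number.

$1337 billion

Each bank lends a fraction (1 − rr) = 0.9500 of the deposit it receives, so Bank 7 receives 1915·0.9500^6 and lends 1915·0.9500^7 ≈ 1337.3159 billion.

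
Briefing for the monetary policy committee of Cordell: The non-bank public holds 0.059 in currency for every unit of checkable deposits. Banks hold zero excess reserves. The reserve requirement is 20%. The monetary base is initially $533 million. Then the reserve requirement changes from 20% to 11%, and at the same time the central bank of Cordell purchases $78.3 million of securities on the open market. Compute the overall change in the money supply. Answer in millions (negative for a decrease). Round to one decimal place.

$1651.2 million

Before: m₁ = (1 + 0.059) / (0.2 + 0.059) ≈ 4.08880, MB₁ = 533, so M₁ = 4.08880 × 533 = 2179.3304 million.
After: m₂ = (1 + 0.059) / (0.11 + 0.059) ≈ 6.26627, MB₂ = 533 + 78.3 = 611.3, so M₂ = 6.26627 × 611.3 ≈ 3830.5709 million.
ΔM = M₂ − M₁ = 3830.5709 − 2179.3304 = 1651.2405 million.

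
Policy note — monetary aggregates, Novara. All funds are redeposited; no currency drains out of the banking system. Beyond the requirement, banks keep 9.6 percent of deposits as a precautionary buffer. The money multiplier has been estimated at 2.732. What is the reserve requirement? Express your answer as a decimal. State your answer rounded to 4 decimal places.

Using m = 2.732. Since m = (1 + c)/(c + rr + e), the denominator satisfies c + rr + e = (1 + c)/m = (1 + 0) / 2.732 ≈ 0.366032.
With c = 0 and e = 0.096, the reserve requirement is 0.366032 − 0 − 0.096 = 0.270032.

0.2700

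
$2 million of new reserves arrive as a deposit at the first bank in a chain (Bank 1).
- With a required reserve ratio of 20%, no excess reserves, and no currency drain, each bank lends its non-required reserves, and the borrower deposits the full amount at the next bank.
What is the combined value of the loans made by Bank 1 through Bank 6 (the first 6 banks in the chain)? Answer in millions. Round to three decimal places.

$5.903 million

Bank i lends (1 − rr)^i of the original deposit: Bank 1 lends 2·0.8000 = 1.6000, Bank 2 lends 2·0.8000² = 1.2800, and so on.
Summing a geometric series: total = 2·[0.8000·(1 − 0.8000^6) / (1 − 0.8000)] ≈ 5.9028 million.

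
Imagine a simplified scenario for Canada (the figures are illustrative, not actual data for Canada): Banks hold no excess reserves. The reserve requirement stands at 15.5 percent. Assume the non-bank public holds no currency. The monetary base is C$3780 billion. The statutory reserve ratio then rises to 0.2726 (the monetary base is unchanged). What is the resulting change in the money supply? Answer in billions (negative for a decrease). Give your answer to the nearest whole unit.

Initially m₁ = 1 / (0.155) ≈ 6.45161, so M₁ = 6.45161 × 3780 = 24387.0858 billion.
After the change m₂ = 1 / (0.2726) ≈ 3.66838, so M₂ = 3.66838 × 3780 = 13866.4764 billion.
ΔM = M₂ − M₁ = 13866.4764 − 24387.0858 = -10520.6094 billion.

-10521 billion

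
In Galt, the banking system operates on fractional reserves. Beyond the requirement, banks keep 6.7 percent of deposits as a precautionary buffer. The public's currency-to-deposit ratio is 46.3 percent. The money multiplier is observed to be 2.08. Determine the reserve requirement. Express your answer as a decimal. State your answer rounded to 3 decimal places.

Using m = 2.08. Since m = (1 + c)/(c + rr + e), the denominator satisfies c + rr + e = (1 + c)/m = (1 + 0.463) / 2.08 ≈ 0.703365.
With c = 0.463 and e = 0.067, the reserve requirement is 0.703365 − 0.463 − 0.067 = 0.173365.

0.173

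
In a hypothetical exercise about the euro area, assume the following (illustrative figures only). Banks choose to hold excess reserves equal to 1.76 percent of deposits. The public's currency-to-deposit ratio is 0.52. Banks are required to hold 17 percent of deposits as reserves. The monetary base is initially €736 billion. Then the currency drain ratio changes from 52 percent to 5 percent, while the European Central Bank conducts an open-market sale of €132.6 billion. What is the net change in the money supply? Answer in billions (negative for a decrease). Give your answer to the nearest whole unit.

Before: m₁ = (1 + 0.52) / (0.17 + 0.0176 + 0.52) ≈ 2.1481, MB₁ = 736, so M₁ = 2.1481 × 736 = 1581.0016 billion.
After: m₂ = (1 + 0.05) / (0.17 + 0.0176 + 0.05) ≈ 4.4192, MB₂ = 736 − 132.6 = 603.4, so M₂ = 4.4192 × 603.4 ≈ 2666.5453 billion.
ΔM = M₂ − M₁ = 2666.5453 − 1581.0016 = 1085.5437 billion.

€1086 billion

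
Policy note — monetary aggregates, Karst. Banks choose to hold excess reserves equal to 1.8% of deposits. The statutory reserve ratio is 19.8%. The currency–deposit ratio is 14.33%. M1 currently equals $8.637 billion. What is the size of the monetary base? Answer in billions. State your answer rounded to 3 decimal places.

$2.714 billion

The money multiplier is m = (1 + c) / (rr + e + c) = (1 + 0.1433) / (0.198 + 0.018 + 0.1433) ≈ 3.18202.
MB = M / m = 8.637 / 3.18202 ≈ 2.7143 billion.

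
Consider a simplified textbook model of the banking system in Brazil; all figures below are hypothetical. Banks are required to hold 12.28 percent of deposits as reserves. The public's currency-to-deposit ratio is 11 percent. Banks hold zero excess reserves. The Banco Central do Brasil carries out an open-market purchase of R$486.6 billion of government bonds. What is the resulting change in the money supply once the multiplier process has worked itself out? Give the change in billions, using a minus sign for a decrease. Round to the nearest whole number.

R$2320 billion

The money multiplier is m = (1 + c) / (rr + c) = (1 + 0.11) / (0.1228 + 0.11) ≈ 4.7680.
The purchase adds 486.6 billion of base, so ΔM = m × ΔMB = 4.7680 × (+486.6) = 2320.1088 billion.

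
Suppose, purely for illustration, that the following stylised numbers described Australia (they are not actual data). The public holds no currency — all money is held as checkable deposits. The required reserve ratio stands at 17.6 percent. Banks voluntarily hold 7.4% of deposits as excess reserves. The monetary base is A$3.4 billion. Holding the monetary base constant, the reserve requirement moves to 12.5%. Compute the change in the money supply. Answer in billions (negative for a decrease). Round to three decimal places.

Initially m₁ = 1 / (0.176 + 0.074) = 4, so M₁ = 4 × 3.4 = 13.6 billion.
After the change m₂ = 1 / (0.125 + 0.074) ≈ 5.02513, so M₂ = 5.02513 × 3.4 ≈ 17.0854 billion.
ΔM = M₂ − M₁ = 17.0854 − 13.6 = 3.4854 billion.

A$3.485 billion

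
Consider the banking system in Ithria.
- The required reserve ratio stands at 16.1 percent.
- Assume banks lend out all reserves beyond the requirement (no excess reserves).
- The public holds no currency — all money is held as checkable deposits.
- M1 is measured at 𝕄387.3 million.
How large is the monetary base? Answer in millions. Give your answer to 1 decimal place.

𝕄62.4 million

With no currency drain and no excess reserves, the money multiplier is m = 1/rr = 1/0.161 ≈ 6.21118.
The monetary base is MB = M / m = 387.3 / 6.21118 ≈ 62.3553 million.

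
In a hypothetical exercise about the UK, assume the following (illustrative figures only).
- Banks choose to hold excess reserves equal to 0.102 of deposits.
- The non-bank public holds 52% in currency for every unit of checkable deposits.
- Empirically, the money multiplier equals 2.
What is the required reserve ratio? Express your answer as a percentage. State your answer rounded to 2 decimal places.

13.80%

Using m = 2. Since m = (1 + c)/(c + rr + e), the denominator satisfies c + rr + e = (1 + c)/m = (1 + 0.52) / 2 = 0.760000.
With c = 0.52 and e = 0.102, the required reserve ratio is 0.760000 − 0.52 − 0.102 = 0.138.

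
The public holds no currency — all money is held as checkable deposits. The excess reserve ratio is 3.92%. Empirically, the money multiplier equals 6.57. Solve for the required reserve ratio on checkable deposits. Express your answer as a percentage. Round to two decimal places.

11.30%

Using m = 6.57. Since m = (1 + c)/(c + rr + e), the denominator satisfies c + rr + e = (1 + c)/m = (1 + 0) / 6.57 ≈ 0.152207.
With c = 0 and e = 0.0392, the required reserve ratio on checkable deposits is 0.152207 − 0 − 0.0392 = 0.113007.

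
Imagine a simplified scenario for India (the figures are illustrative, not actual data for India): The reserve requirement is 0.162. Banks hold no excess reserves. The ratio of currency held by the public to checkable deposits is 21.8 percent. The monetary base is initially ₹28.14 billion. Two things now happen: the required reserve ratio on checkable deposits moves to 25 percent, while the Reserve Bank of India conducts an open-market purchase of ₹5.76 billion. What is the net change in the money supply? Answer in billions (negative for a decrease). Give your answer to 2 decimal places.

Before: m₁ = (1 + 0.218) / (0.162 + 0.218) ≈ 3.20526, MB₁ = 28.14, so M₁ = 3.20526 × 28.14 ≈ 90.196 billion.
After: m₂ = (1 + 0.218) / (0.25 + 0.218) ≈ 2.60256, MB₂ = 28.14 + 5.76 = 33.9, so M₂ = 2.60256 × 33.9 ≈ 88.2268 billion.
ΔM = M₂ − M₁ = 88.2268 − 90.196 = -1.9692 billion.

-1.97 billion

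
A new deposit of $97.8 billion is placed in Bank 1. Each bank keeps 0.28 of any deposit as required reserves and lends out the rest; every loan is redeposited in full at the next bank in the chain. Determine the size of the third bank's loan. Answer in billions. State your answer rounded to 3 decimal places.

Each bank lends a fraction (1 − rr) = 0.7200 of the deposit it receives, so Bank 3 receives 97.8·0.7200^2 and lends 97.8·0.7200^3 ≈ 36.5037 billion.

$36.504 billion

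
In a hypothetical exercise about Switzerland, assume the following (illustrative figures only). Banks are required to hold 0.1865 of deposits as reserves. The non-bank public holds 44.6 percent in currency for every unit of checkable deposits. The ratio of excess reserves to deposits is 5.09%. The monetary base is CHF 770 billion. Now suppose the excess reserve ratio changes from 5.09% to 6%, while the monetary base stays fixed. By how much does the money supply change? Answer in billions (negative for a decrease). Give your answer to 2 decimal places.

Initially m₁ = (1 + 0.446) / (0.1865 + 0.0509 + 0.446) ≈ 2.115891, so M₁ = 2.115891 × 770 ≈ 1629.2361 billion.
After the change m₂ = (1 + 0.446) / (0.1865 + 0.06 + 0.446) ≈ 2.088087, so M₂ = 2.088087 × 770 ≈ 1607.827 billion.
ΔM = M₂ − M₁ = 1607.827 − 1629.2361 = -21.4091 billion.

-21.41 billion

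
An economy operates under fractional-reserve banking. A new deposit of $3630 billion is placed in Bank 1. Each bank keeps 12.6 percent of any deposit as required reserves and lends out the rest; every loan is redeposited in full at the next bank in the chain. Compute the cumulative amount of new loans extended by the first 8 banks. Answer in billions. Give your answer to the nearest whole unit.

$16606 billion

Bank i lends (1 − rr)^i of the original deposit: Bank 1 lends 3630·0.8740 = 3172.6200, Bank 2 lends 3630·0.8740² ≈ 2772.8699, and so on.
Summing a geometric series: total = 3630·[0.8740·(1 − 0.8740^8) / (1 − 0.8740)] ≈ 16606.4024 billion.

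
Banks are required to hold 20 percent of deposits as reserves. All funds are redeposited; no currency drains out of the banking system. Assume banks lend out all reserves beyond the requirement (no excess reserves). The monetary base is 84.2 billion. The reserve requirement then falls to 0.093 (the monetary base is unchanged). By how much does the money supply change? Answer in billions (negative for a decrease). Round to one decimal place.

Initially m₁ = 1 / (0.2) = 5, so M₁ = 5 × 84.2 = 421 billion.
After the change m₂ = 1 / (0.093) ≈ 10.7527, so M₂ = 10.7527 × 84.2 ≈ 905.3773 billion.
ΔM = M₂ − M₁ = 905.3773 − 421 = 484.3773 billion.

484.4 billion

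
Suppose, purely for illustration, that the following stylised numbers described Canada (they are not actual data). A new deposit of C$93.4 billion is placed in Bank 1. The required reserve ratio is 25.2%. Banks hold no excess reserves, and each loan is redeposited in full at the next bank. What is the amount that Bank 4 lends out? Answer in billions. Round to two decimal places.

C$29.24 billion

Each bank lends a fraction (1 − rr) = 0.7480 of the deposit it receives, so Bank 4 receives 93.4·0.7480^3 and lends 93.4·0.7480^4 ≈ 29.2384 billion.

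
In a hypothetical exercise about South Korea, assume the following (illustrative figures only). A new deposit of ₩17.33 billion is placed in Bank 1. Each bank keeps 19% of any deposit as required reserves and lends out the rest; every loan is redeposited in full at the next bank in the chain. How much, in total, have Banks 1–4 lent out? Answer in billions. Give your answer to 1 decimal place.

Bank i lends (1 − rr)^i of the original deposit: Bank 1 lends 17.33·0.8100 = 14.0373, Bank 2 lends 17.33·0.8100² ≈ 11.3702, and so on.
Summing a geometric series: total = 17.33·[0.8100·(1 − 0.8100^4) / (1 − 0.8100)] ≈ 42.0774 billion.

₩42.1 billion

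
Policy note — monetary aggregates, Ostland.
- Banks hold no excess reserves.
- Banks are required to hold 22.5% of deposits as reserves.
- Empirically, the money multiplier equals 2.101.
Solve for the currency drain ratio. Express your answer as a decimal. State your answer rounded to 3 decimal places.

Using m = 2.101. From m = (1 + c)/(c + rr + e), rearranging gives 1 + c = m·(c + rr + e), so c·(1 − m) = m·(rr + e) − 1.
Hence c = [m·(rr + e) − 1]/(1 − m) = [2.101 × (0.225 + 0) − 1] / (1 − 2.101) ≈ 0.478906.

0.479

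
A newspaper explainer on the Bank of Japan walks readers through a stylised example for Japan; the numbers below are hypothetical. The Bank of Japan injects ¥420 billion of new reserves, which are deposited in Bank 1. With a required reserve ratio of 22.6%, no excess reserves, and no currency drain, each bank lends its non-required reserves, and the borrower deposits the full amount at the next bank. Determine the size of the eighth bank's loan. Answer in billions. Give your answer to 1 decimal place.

Each bank lends a fraction (1 − rr) = 0.7740 of the deposit it receives, so Bank 8 receives 420·0.7740^7 and lends 420·0.7740^8 ≈ 54.0975 billion.

¥54.1 billion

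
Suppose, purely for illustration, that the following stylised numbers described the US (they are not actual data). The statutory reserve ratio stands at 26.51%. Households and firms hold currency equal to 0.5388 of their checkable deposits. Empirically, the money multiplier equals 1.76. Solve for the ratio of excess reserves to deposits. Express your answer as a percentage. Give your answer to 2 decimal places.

Using m = 1.76. Since m = (1 + c)/(c + rr + e), the denominator satisfies c + rr + e = (1 + c)/m = (1 + 0.5388) / 1.76 ≈ 0.874318.
With c = 0.5388 and rr = 0.2651, the ratio of excess reserves to deposits is 0.874318 − 0.5388 − 0.2651 = 0.070418.

7.04%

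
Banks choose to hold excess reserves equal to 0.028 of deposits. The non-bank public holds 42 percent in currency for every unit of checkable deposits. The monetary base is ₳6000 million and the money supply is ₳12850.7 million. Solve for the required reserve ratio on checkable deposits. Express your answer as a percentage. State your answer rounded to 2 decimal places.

Using m = M/MB = 12850.7/6000 ≈ 2.141783. Since m = (1 + c)/(c + rr + e), the denominator satisfies c + rr + e = (1 + c)/m = (1 + 0.42) / 2.141783 ≈ 0.662999.
With c = 0.42 and e = 0.028, the required reserve ratio on checkable deposits is 0.662999 − 0.42 − 0.028 = 0.214999.

21.50%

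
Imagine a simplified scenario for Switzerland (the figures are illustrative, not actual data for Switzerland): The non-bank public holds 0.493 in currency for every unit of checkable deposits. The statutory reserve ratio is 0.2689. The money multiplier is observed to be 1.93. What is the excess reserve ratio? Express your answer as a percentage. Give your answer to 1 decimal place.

Using m = 1.93. Since m = (1 + c)/(c + rr + e), the denominator satisfies c + rr + e = (1 + c)/m = (1 + 0.493) / 1.93 ≈ 0.773575.
With c = 0.493 and rr = 0.2689, the excess reserve ratio is 0.773575 − 0.493 − 0.2689 = 0.011675.

1.2%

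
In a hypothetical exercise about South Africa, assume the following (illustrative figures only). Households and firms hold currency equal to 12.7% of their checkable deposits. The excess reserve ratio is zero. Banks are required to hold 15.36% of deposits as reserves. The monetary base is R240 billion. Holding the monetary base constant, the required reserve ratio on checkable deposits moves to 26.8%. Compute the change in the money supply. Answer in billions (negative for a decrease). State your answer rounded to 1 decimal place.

Initially m₁ = (1 + 0.127) / (0.1536 + 0.127) ≈ 4.01639, so M₁ = 4.01639 × 240 = 963.9336 billion.
After the change m₂ = (1 + 0.127) / (0.268 + 0.127) ≈ 2.85316, so M₂ = 2.85316 × 240 = 684.7584 billion.
ΔM = M₂ − M₁ = 684.7584 − 963.9336 = -279.1752 billion.

-279.2 billion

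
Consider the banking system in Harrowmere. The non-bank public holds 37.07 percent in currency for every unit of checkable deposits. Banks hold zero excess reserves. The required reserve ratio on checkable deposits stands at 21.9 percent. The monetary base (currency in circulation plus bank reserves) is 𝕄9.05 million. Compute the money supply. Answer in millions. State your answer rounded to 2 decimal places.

𝕄21.04 million

The money multiplier is m = (1 + c) / (rr + c) = (1 + 0.3707) / (0.219 + 0.3707) ≈ 2.3244.
So M = m × MB = 2.3244 × 9.05 ≈ 21.0358 million.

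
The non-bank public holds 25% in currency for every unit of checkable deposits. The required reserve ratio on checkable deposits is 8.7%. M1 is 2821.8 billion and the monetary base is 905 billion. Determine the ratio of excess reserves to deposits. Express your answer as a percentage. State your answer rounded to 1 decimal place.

6.4%

Using m = M/MB = 2821.8/905 ≈ 3.118011. Since m = (1 + c)/(c + rr + e), the denominator satisfies c + rr + e = (1 + c)/m = (1 + 0.25) / 3.118011 ≈ 0.400897.
With c = 0.25 and rr = 0.087, the ratio of excess reserves to deposits is 0.400897 − 0.25 − 0.087 = 0.063897.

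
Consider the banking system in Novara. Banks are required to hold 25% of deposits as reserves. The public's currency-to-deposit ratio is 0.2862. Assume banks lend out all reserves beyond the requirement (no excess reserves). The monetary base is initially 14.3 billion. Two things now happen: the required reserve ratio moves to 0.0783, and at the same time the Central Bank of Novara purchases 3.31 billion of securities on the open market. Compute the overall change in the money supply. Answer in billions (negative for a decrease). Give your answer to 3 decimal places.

27.838 billion

Before: m₁ = (1 + 0.2862) / (0.25 + 0.2862) ≈ 2.398732, MB₁ = 14.3, so M₁ = 2.398732 × 14.3 ≈ 34.3019 billion.
After: m₂ = (1 + 0.2862) / (0.0783 + 0.2862) ≈ 3.528669, MB₂ = 14.3 + 3.31 = 17.61, so M₂ = 3.528669 × 17.61 ≈ 62.1399 billion.
ΔM = M₂ − M₁ = 62.1399 − 34.3019 = 27.838 billion.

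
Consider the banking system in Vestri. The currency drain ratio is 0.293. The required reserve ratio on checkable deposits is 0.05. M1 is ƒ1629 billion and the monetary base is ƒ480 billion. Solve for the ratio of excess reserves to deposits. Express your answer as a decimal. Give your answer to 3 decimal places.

Using m = M/MB = 1629/480 = 3.393750. Since m = (1 + c)/(c + rr + e), the denominator satisfies c + rr + e = (1 + c)/m = (1 + 0.293) / 3.393750 ≈ 0.380994.
With c = 0.293 and rr = 0.05, the ratio of excess reserves to deposits is 0.380994 − 0.293 − 0.05 = 0.037994.

0.038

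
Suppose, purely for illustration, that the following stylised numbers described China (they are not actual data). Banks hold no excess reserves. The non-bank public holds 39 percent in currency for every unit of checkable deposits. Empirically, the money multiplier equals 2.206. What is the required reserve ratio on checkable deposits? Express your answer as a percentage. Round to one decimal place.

Using m = 2.206. Since m = (1 + c)/(c + rr + e), the denominator satisfies c + rr + e = (1 + c)/m = (1 + 0.39) / 2.206 ≈ 0.630100.
With c = 0.39 and e = 0, the required reserve ratio on checkable deposits is 0.630100 − 0.39 − 0 = 0.2401.

24.0%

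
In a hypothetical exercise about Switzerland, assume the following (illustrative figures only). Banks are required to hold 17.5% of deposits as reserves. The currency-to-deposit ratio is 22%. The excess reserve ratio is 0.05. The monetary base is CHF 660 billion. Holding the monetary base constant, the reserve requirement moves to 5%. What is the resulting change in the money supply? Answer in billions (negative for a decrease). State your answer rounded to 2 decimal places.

CHF 706.81 billion

Initially m₁ = (1 + 0.22) / (0.175 + 0.05 + 0.22) ≈ 2.741573, so M₁ = 2.741573 × 660 ≈ 1809.4382 billion.
After the change m₂ = (1 + 0.22) / (0.05 + 0.05 + 0.22) = 3.812500, so M₂ = 3.812500 × 660 = 2516.25 billion.
ΔM = M₂ − M₁ = 2516.25 − 1809.4382 = 706.8118 billion.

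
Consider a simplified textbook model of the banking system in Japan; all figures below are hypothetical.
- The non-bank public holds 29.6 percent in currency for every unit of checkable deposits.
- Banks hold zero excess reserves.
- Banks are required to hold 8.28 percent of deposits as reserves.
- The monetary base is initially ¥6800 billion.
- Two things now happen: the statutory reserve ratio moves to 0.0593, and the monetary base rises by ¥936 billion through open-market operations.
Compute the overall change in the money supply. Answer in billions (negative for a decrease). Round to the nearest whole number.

¥4953 billion

Before: m₁ = (1 + 0.296) / (0.0828 + 0.296) ≈ 3.42133, MB₁ = 6800, so M₁ = 3.42133 × 6800 = 23265.044 billion.
After: m₂ = (1 + 0.296) / (0.0593 + 0.296) ≈ 3.64762, MB₂ = 6800 + 936 = 7736, so M₂ = 3.64762 × 7736 ≈ 28217.9883 billion.
ΔM = M₂ − M₁ = 28217.9883 − 23265.044 = 4952.9443 billion.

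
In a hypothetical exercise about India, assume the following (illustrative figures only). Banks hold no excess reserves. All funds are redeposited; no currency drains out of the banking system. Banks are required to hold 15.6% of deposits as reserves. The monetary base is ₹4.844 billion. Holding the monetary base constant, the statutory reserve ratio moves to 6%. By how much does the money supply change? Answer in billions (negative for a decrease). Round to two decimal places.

Initially m₁ = 1 / (0.156) ≈ 6.4103, so M₁ = 6.4103 × 4.844 ≈ 31.0515 billion.
After the change m₂ = 1 / (0.06) ≈ 16.6667, so M₂ = 16.6667 × 4.844 ≈ 80.7335 billion.
ΔM = M₂ − M₁ = 80.7335 − 31.0515 = 49.682 billion.

₹49.68 billion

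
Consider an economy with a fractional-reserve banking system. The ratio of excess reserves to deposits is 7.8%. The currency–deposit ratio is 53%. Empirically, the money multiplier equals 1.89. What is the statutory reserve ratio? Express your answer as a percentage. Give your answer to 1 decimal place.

20.2%

Using m = 1.89. Since m = (1 + c)/(c + rr + e), the denominator satisfies c + rr + e = (1 + c)/m = (1 + 0.53) / 1.89 ≈ 0.809524.
With c = 0.53 and e = 0.078, the statutory reserve ratio is 0.809524 − 0.53 − 0.078 = 0.201524.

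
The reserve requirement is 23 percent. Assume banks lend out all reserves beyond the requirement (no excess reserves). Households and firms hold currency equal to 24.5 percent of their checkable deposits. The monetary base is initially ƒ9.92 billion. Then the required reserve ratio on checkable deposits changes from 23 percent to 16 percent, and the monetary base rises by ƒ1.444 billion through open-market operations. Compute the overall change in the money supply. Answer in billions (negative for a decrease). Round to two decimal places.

Before: m₁ = (1 + 0.245) / (0.23 + 0.245) ≈ 2.62105, MB₁ = 9.92, so M₁ = 2.62105 × 9.92 ≈ 26.0008 billion.
After: m₂ = (1 + 0.245) / (0.16 + 0.245) ≈ 3.07407, MB₂ = 9.92 + 1.444 = 11.364, so M₂ = 3.07407 × 11.364 ≈ 34.9337 billion.
ΔM = M₂ − M₁ = 34.9337 − 26.0008 = 8.9329 billion.

ƒ8.93 billion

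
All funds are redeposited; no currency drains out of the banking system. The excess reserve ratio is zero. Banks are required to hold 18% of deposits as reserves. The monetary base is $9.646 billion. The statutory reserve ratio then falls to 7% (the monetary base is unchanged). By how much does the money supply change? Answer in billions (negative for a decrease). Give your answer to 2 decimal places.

Initially m₁ = 1 / (0.18) ≈ 5.5556, so M₁ = 5.5556 × 9.646 ≈ 53.5893 billion.
After the change m₂ = 1 / (0.07) ≈ 14.2857, so M₂ = 14.2857 × 9.646 ≈ 137.7999 billion.
ΔM = M₂ − M₁ = 137.7999 − 53.5893 = 84.2106 billion.

$84.21 billion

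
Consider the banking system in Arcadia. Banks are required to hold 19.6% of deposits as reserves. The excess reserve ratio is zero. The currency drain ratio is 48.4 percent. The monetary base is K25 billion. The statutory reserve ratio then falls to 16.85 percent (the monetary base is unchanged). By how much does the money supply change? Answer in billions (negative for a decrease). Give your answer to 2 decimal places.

Initially m₁ = (1 + 0.484) / (0.196 + 0.484) ≈ 2.18235, so M₁ = 2.18235 × 25 ≈ 54.5588 billion.
After the change m₂ = (1 + 0.484) / (0.1685 + 0.484) ≈ 2.27433, so M₂ = 2.27433 × 25 ≈ 56.8582 billion.
ΔM = M₂ − M₁ = 56.8582 − 54.5588 = 2.2994 billion.

K2.30 billion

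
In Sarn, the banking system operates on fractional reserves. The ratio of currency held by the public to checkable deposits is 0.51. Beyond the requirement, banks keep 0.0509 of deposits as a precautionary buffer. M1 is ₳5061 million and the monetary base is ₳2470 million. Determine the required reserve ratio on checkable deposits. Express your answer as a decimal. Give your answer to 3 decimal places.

Using m = M/MB = 5061/2470 ≈ 2.048988. Since m = (1 + c)/(c + rr + e), the denominator satisfies c + rr + e = (1 + c)/m = (1 + 0.51) / 2.048988 ≈ 0.736949.
With c = 0.51 and e = 0.0509, the required reserve ratio on checkable deposits is 0.736949 − 0.51 − 0.0509 = 0.176049.

0.176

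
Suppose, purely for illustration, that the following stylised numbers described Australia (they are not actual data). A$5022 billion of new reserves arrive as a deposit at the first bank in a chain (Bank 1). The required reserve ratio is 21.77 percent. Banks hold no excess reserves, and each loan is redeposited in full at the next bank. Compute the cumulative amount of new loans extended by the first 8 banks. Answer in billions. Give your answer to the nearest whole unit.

Bank i lends (1 − rr)^i of the original deposit: Bank 1 lends 5022·0.7823 = 3928.7106, Bank 2 lends 5022·0.7823² ≈ 3073.4303, and so on.
Summing a geometric series: total = 5022·[0.7823·(1 − 0.7823^8) / (1 − 0.7823)] ≈ 15514.9409 billion.

A$15515 billion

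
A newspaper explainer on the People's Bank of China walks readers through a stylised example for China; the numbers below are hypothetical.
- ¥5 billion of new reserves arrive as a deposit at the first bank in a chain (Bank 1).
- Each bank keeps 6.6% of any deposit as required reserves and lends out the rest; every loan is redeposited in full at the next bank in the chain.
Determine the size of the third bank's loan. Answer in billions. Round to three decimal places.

¥4.074 billion

Each bank lends a fraction (1 − rr) = 0.9340 of the deposit it receives, so Bank 3 receives 5·0.9340^2 and lends 5·0.9340^3 ≈ 4.0739 billion.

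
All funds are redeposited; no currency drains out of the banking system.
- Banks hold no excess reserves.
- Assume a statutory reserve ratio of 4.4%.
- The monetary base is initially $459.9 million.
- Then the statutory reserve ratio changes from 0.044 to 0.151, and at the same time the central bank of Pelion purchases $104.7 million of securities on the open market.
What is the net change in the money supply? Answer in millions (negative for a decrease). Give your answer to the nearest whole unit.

-6713 million

Before: m₁ = 1 / (0.044) ≈ 22.7273, MB₁ = 459.9, so M₁ = 22.7273 × 459.9 ≈ 10452.2853 million.
After: m₂ = 1 / (0.151) ≈ 6.6225, MB₂ = 459.9 + 104.7 = 564.6, so M₂ = 6.6225 × 564.6 = 3739.0635 million.
ΔM = M₂ − M₁ = 3739.0635 − 10452.2853 = -6713.2218 million.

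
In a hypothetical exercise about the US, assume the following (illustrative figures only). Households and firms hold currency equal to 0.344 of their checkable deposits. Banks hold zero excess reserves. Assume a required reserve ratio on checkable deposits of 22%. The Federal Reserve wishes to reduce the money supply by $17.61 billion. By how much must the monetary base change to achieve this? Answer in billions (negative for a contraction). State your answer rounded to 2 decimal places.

-7.39 billion

The money multiplier is m = (1 + c) / (rr + c) = (1 + 0.344) / (0.22 + 0.344) ≈ 2.38298.
ΔMB = ΔM / m = (−17.61) / 2.38298 ≈ -7.3899 billion.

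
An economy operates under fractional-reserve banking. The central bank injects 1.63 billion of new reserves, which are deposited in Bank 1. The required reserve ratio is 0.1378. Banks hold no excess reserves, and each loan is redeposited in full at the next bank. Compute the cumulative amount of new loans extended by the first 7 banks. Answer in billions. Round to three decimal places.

Bank i lends (1 − rr)^i of the original deposit: Bank 1 lends 1.63·0.8622 ≈ 1.4054, Bank 2 lends 1.63·0.8622² ≈ 1.2117, and so on.
Summing a geometric series: total = 1.63·[0.8622·(1 − 0.8622^7) / (1 − 0.8622)] ≈ 6.5863 billion.

6.586 billion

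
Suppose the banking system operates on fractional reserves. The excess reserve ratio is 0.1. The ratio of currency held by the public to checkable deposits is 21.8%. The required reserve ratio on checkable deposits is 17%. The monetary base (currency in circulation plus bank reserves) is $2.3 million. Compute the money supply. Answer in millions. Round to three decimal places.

$5.741 million

The money multiplier is m = (1 + c) / (rr + e + c) = (1 + 0.218) / (0.17 + 0.1 + 0.218) ≈ 2.49590.
So M = m × MB = 2.49590 × 2.3 ≈ 5.7406 million.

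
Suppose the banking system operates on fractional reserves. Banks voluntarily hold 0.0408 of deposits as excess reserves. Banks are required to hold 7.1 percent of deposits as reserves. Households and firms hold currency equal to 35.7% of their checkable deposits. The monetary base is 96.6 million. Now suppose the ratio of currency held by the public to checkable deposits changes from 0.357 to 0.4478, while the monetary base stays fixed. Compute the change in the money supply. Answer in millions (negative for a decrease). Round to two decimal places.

-29.70 million

Initially m₁ = (1 + 0.357) / (0.071 + 0.0408 + 0.357) ≈ 2.89462, so M₁ = 2.89462 × 96.6 ≈ 279.6203 million.
After the change m₂ = (1 + 0.4478) / (0.071 + 0.0408 + 0.4478) ≈ 2.58721, so M₂ = 2.58721 × 96.6 ≈ 249.9245 million.
ΔM = M₂ − M₁ = 249.9245 − 279.6203 = -29.6958 million.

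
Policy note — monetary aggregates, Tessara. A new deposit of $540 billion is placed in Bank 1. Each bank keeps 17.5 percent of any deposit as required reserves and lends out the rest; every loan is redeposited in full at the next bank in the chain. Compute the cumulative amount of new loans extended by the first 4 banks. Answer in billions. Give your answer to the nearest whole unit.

$1366 billion

Bank i lends (1 − rr)^i of the original deposit: Bank 1 lends 540·0.8250 = 445.5000, Bank 2 lends 540·0.8250² = 367.5375, and so on.
Summing a geometric series: total = 540·[0.8250·(1 − 0.8250^4) / (1 − 0.8250)] ≈ 1366.4111 billion.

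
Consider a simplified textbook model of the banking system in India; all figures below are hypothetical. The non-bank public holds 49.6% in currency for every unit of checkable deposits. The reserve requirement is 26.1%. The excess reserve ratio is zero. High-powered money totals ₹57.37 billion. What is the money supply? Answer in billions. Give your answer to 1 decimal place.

The money multiplier is m = (1 + c) / (rr + c) = (1 + 0.496) / (0.261 + 0.496) ≈ 1.9762.
So M = m × MB = 1.9762 × 57.37 ≈ 113.3746 billion.

₹113.4 billion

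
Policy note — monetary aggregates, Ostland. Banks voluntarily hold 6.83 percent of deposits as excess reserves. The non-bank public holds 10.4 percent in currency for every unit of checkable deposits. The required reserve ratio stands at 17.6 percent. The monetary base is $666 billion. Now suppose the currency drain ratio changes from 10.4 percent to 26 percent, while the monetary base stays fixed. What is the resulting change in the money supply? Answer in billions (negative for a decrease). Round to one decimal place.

-447.0 billion

Initially m₁ = (1 + 0.104) / (0.176 + 0.0683 + 0.104) ≈ 3.16968, so M₁ = 3.16968 × 666 ≈ 2111.0069 billion.
After the change m₂ = (1 + 0.26) / (0.176 + 0.0683 + 0.26) ≈ 2.49851, so M₂ = 2.49851 × 666 ≈ 1664.0077 billion.
ΔM = M₂ − M₁ = 1664.0077 − 2111.0069 = -446.9992 billion.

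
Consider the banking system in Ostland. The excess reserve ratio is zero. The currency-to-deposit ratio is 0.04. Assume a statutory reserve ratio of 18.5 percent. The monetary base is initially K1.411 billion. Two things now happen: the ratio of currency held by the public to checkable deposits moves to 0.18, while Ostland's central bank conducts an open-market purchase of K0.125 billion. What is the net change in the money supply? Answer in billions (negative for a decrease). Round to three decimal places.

-1.556 billion

Before: m₁ = (1 + 0.04) / (0.185 + 0.04) ≈ 4.62222, MB₁ = 1.411, so M₁ = 4.62222 × 1.411 ≈ 6.522 billion.
After: m₂ = (1 + 0.18) / (0.185 + 0.18) ≈ 3.23288, MB₂ = 1.411 + 0.125 = 1.536, so M₂ = 3.23288 × 1.536 ≈ 4.9657 billion.
ΔM = M₂ − M₁ = 4.9657 − 6.522 = -1.5563 billion.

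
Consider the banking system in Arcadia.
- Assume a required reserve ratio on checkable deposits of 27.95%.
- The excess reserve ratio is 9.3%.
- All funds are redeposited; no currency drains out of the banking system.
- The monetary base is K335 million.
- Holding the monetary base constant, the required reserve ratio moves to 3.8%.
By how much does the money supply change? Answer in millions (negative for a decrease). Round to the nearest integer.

Initially m₁ = 1 / (0.2795 + 0.093) ≈ 2.6846, so M₁ = 2.6846 × 335 = 899.341 million.
After the change m₂ = 1 / (0.038 + 0.093) ≈ 7.6336, so M₂ = 7.6336 × 335 = 2557.256 million.
ΔM = M₂ − M₁ = 2557.256 − 899.341 = 1657.915 million.

K1658 million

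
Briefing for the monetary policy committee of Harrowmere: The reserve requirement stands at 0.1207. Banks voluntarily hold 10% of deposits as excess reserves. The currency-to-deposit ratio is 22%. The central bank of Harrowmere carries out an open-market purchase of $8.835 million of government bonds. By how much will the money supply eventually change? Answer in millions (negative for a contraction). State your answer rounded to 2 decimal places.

The money multiplier is m = (1 + c) / (rr + e + c) = (1 + 0.22) / (0.1207 + 0.1 + 0.22) ≈ 2.7683.
The purchase adds 8.835 million of base, so ΔM = m × ΔMB = 2.7683 × (+8.835) ≈ 24.4579 million.

$24.46 million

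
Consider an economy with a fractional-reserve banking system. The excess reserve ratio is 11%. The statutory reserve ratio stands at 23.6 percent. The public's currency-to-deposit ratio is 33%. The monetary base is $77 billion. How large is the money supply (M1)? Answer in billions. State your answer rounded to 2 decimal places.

$151.49 billion

The money multiplier is m = (1 + c) / (rr + e + c) = (1 + 0.33) / (0.236 + 0.11 + 0.33) ≈ 1.96746.
So M = m × MB = 1.96746 × 77 ≈ 151.4944 billion.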